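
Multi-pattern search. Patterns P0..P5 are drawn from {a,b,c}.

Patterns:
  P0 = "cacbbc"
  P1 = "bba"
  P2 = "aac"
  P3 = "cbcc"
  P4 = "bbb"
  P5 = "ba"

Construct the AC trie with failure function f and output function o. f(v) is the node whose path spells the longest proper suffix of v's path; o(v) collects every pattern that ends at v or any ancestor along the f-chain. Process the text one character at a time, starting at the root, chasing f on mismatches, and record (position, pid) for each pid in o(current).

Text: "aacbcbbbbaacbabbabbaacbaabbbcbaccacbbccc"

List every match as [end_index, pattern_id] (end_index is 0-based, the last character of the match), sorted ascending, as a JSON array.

Construct AC machine:
Trie nodes:
  n0 'ε': a→10 b→7 c→1
  n1 'c': a→2 b→13
  n2 'ca': c→3
  n3 'cac': b→4
  n4 'cacb': b→5
  n5 'cacbb': c→6
  n6 'cacbbc': ·  [P0 ends]
  n7 'b': a→17 b→8
  n8 'bb': a→9 b→16
  n9 'bba': ·  [P1 ends]
  n10 'a': a→11
  n11 'aa': c→12
  n12 'aac': ·  [P2 ends]
  n13 'cb': c→14
  n14 'cbc': c→15
  n15 'cbcc': ·  [P3 ends]
  n16 'bbb': ·  [P4 ends]
  n17 'ba': ·  [P5 ends]

Failure links (BFS by depth):
  n1('c'): parent n0 fail=0; on 'c' 0 → fail=0;  out ∅∪∅=∅
  n7('b'): parent n0 fail=0; on 'b' 0 → fail=0;  out ∅∪∅=∅
  n10('a'): parent n0 fail=0; on 'a' 0 → fail=0;  out ∅∪∅=∅
  n2('ca'): parent n1 fail=0; on 'a' 0 → fail=10;  out ∅∪∅=∅
  n8('bb'): parent n7 fail=0; on 'b' 0 → fail=7;  out ∅∪∅=∅
  n11('aa'): parent n10 fail=0; on 'a' 0 → fail=10;  out ∅∪∅=∅
  n13('cb'): parent n1 fail=0; on 'b' 0 → fail=7;  out ∅∪∅=∅
  n17('ba'): parent n7 fail=0; on 'a' 0 → fail=10;  out {5}∪∅={5}
  n3('cac'): parent n2 fail=10; on 'c' 10→0 → fail=1;  out ∅∪∅=∅
  n9('bba'): parent n8 fail=7; on 'a' 7 → fail=17;  out {1}∪{5}={1,5}
  n12('aac'): parent n11 fail=10; on 'c' 10→0 → fail=1;  out {2}∪∅={2}
  n14('cbc'): parent n13 fail=7; on 'c' 7→0 → fail=1;  out ∅∪∅=∅
  n16('bbb'): parent n8 fail=7; on 'b' 7 → fail=8;  out {4}∪∅={4}
  n4('cacb'): parent n3 fail=1; on 'b' 1 → fail=13;  out ∅∪∅=∅
  n15('cbcc'): parent n14 fail=1; on 'c' 1→0 → fail=1;  out {3}∪∅={3}
  n5('cacbb'): parent n4 fail=13; on 'b' 13→7 → fail=8;  out ∅∪∅=∅
  n6('cacbbc'): parent n5 fail=8; on 'c' 8→7→0 → fail=1;  out {0}∪∅={0}

Scan:
pos 0 'a': at 10
pos 1 'a': at 11
pos 2 'c': at 12  → match P2@[0:2]
pos 3 'b': at 13 ·f
pos 4 'c': at 14
pos 5 'b': at 13 ·f
pos 6 'b': at 8 ·f
pos 7 'b': at 16  → match P4@[5:7]
pos 8 'b': at 16 ·f  → match P4@[6:8]
pos 9 'a': at 9 ·f  → match P1@[7:9],P5@[8:9]
pos 10 'a': at 11 ·f
pos 11 'c': at 12  → match P2@[9:11]
pos 12 'b': at 13 ·f
pos 13 'a': at 17 ·f  → match P5@[12:13]
pos 14 'b': at 7 ·f
pos 15 'b': at 8
pos 16 'a': at 9  → match P1@[14:16],P5@[15:16]
pos 17 'b': at 7 ·f
pos 18 'b': at 8
pos 19 'a': at 9  → match P1@[17:19],P5@[18:19]
pos 20 'a': at 11 ·f
pos 21 'c': at 12  → match P2@[19:21]
pos 22 'b': at 13 ·f
pos 23 'a': at 17 ·f  → match P5@[22:23]
pos 24 'a': at 11 ·f
pos 25 'b': at 7 ·f
pos 26 'b': at 8
pos 27 'b': at 16  → match P4@[25:27]
pos 28 'c': at 1 ·f
pos 29 'b': at 13
pos 30 'a': at 17 ·f  → match P5@[29:30]
pos 31 'c': at 1 ·f
pos 32 'c': at 1 ·f
pos 33 'a': at 2
pos 34 'c': at 3
pos 35 'b': at 4
pos 36 'b': at 5
pos 37 'c': at 6  → match P0@[32:37]
pos 38 'c': at 1 ·f
pos 39 'c': at 1 ·f

All matches (sorted): [[2,2],[7,4],[8,4],[9,1],[9,5],[11,2],[13,5],[16,1],[16,5],[19,1],[19,5],[21,2],[23,5],[27,4],[30,5],[37,0]]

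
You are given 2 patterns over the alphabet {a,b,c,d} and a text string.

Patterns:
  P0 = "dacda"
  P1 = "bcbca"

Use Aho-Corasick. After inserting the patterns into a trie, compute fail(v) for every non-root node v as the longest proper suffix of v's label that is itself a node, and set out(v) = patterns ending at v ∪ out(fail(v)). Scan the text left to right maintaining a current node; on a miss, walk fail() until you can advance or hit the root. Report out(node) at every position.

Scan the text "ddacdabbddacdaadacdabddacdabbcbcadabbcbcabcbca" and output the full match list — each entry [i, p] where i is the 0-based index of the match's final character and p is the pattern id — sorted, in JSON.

Build:
Trie (insert patterns):
  n0 'ε': b→6 d→1
  n1 'd': a→2
  n2 'da': c→3
  n3 'dac': d→4
  n4 'dacd': a→5
  n5 'dacda': ·  ←P0
  n6 'b': c→7
  n7 'bc': b→8
  n8 'bcb': c→9
  n9 'bcbc': a→10
  n10 'bcbca': ·  ←P1

BFS fail/out derivation:
  n1('d'): parent n0 fail=0; on 'd' 0 → fail=0;  out ∅∪∅=∅
  n6('b'): parent n0 fail=0; on 'b' 0 → fail=0;  out ∅∪∅=∅
  n2('da'): parent n1 fail=0; on 'a' 0 → fail=0;  out ∅∪∅=∅
  n7('bc'): parent n6 fail=0; on 'c' 0 → fail=0;  out ∅∪∅=∅
  n3('dac'): parent n2 fail=0; on 'c' 0 → fail=0;  out ∅∪∅=∅
  n8('bcb'): parent n7 fail=0; on 'b' 0 → fail=6;  out ∅∪∅=∅
  n4('dacd'): parent n3 fail=0; on 'd' 0 → fail=1;  out ∅∪∅=∅
  n9('bcbc'): parent n8 fail=6; on 'c' 6 → fail=7;  out ∅∪∅=∅
  n5('dacda'): parent n4 fail=1; on 'a' 1 → fail=2;  out {0}∪∅={0}
  n10('bcbca'): parent n9 fail=7; on 'a' 7→0 → fail=0;  out {1}∪∅={1}

Run:
i=0 'd': node 0→1
i=1 'd': node 1→1 (via fail)
i=2 'a': node 1→2
i=3 'c': node 2→3
i=4 'd': node 3→4
i=5 'a': node 4→5  → match P0@[1:5]
i=6 'b': node 5→6 (via fail)
i=7 'b': node 6→6 (via fail)
i=8 'd': node 6→1 (via fail)
i=9 'd': node 1→1 (via fail)
i=10 'a': node 1→2
i=11 'c': node 2→3
i=12 'd': node 3→4
i=13 'a': node 4→5  → match P0@[9:13]
i=14 'a': node 5→0 (via fail)
i=15 'd': node 0→1
i=16 'a': node 1→2
i=17 'c': node 2→3
i=18 'd': node 3→4
i=19 'a': node 4→5  → match P0@[15:19]
i=20 'b': node 5→6 (via fail)
i=21 'd': node 6→1 (via fail)
i=22 'd': node 1→1 (via fail)
i=23 'a': node 1→2
i=24 'c': node 2→3
i=25 'd': node 3→4
i=26 'a': node 4→5  → match P0@[22:26]
i=27 'b': node 5→6 (via fail)
i=28 'b': node 6→6 (via fail)
i=29 'c': node 6→7
i=30 'b': node 7→8
i=31 'c': node 8→9
i=32 'a': node 9→10  → match P1@[28:32]
i=33 'd': node 10→1 (via fail)
i=34 'a': node 1→2
i=35 'b': node 2→6 (via fail)
i=36 'b': node 6→6 (via fail)
i=37 'c': node 6→7
i=38 'b': node 7→8
i=39 'c': node 8→9
i=40 'a': node 9→10  → match P1@[36:40]
i=41 'b': node 10→6 (via fail)
i=42 'c': node 6→7
i=43 'b': node 7→8
i=44 'c': node 8→9
i=45 'a': node 9→10  → match P1@[41:45]

All matches (sorted): [[5,0],[13,0],[19,0],[26,0],[32,1],[40,1],[45,1]]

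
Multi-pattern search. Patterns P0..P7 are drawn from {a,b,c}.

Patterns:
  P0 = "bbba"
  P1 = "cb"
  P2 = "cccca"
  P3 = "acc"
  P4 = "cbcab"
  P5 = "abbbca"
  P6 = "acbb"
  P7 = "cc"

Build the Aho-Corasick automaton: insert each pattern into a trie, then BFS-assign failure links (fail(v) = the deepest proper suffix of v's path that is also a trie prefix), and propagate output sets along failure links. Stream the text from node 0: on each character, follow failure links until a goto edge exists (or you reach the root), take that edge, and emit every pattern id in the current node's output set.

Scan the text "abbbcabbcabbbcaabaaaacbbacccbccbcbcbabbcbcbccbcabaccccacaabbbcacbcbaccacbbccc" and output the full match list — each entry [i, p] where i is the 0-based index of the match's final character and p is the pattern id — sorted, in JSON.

Construct AC machine:
Trie (insert patterns):
  n0 'ε': a→11 b→1 c→5
  n1 'b': b→2
  n2 'bb': b→3
  n3 'bbb': a→4
  n4 'bbba': ·  [P0 ends]
  n5 'c': b→6 c→7
  n6 'cb': c→14  [P1 ends]
  n7 'cc': c→8  [P7 ends]
  n8 'ccc': c→9
  n9 'cccc': a→10
  n10 'cccca': ·  [P2 ends]
  n11 'a': b→17 c→12
  n12 'ac': b→22 c→13
  n13 'acc': ·  [P3 ends]
  n14 'cbc': a→15
  n15 'cbca': b→16
  n16 'cbcab': ·  [P4 ends]
  n17 'ab': b→18
  n18 'abb': b→19
  n19 'abbb': c→20
  n20 'abbbc': a→21
  n21 'abbbca': ·  [P5 ends]
  n22 'acb': b→23
  n23 'acbb': ·  [P6 ends]

Failure links (BFS by depth):
  n1('b'): parent n0 fail=0; on 'b' 0 → fail=0;  out ∅∪∅=∅
  n5('c'): parent n0 fail=0; on 'c' 0 → fail=0;  out ∅∪∅=∅
  n11('a'): parent n0 fail=0; on 'a' 0 → fail=0;  out ∅∪∅=∅
  n2('bb'): parent n1 fail=0; on 'b' 0 → fail=1;  out ∅∪∅=∅
  n6('cb'): parent n5 fail=0; on 'b' 0 → fail=1;  out {1}∪∅={1}
  n7('cc'): parent n5 fail=0; on 'c' 0 → fail=5;  out {7}∪∅={7}
  n12('ac'): parent n11 fail=0; on 'c' 0 → fail=5;  out ∅∪∅=∅
  n17('ab'): parent n11 fail=0; on 'b' 0 → fail=1;  out ∅∪∅=∅
  n3('bbb'): parent n2 fail=1; on 'b' 1 → fail=2;  out ∅∪∅=∅
  n8('ccc'): parent n7 fail=5; on 'c' 5 → fail=7;  out ∅∪{7}={7}
  n13('acc'): parent n12 fail=5; on 'c' 5 → fail=7;  out {3}∪{7}={3,7}
  n14('cbc'): parent n6 fail=1; on 'c' 1→0 → fail=5;  out ∅∪∅=∅
  n18('abb'): parent n17 fail=1; on 'b' 1 → fail=2;  out ∅∪∅=∅
  n22('acb'): parent n12 fail=5; on 'b' 5 → fail=6;  out ∅∪{1}={1}
  n4('bbba'): parent n3 fail=2; on 'a' 2→1→0 → fail=11;  out {0}∪∅={0}
  n9('cccc'): parent n8 fail=7; on 'c' 7 → fail=8;  out ∅∪{7}={7}
  n15('cbca'): parent n14 fail=5; on 'a' 5→0 → fail=11;  out ∅∪∅=∅
  n19('abbb'): parent n18 fail=2; on 'b' 2 → fail=3;  out ∅∪∅=∅
  n23('acbb'): parent n22 fail=6; on 'b' 6→1 → fail=2;  out {6}∪∅={6}
  n10('cccca'): parent n9 fail=8; on 'a' 8→7→5→0 → fail=11;  out {2}∪∅={2}
  n16('cbcab'): parent n15 fail=11; on 'b' 11 → fail=17;  out {4}∪∅={4}
  n20('abbbc'): parent n19 fail=3; on 'c' 3→2→1→0 → fail=5;  out ∅∪∅=∅
  n21('abbbca'): parent n20 fail=5; on 'a' 5→0 → fail=11;  out {5}∪∅={5}

Scan:
i=0 'a': node 0→11
i=1 'b': node 11→17
i=2 'b': node 17→18
i=3 'b': node 18→19
i=4 'c': node 19→20
i=5 'a': node 20→21  ** P5@[0:5]
i=6 'b': node 21→17 (via fail)
i=7 'b': node 17→18
i=8 'c': node 18→5 (via fail)
i=9 'a': node 5→11 (via fail)
i=10 'b': node 11→17
i=11 'b': node 17→18
i=12 'b': node 18→19
i=13 'c': node 19→20
i=14 'a': node 20→21  ** P5@[9:14]
i=15 'a': node 21→11 (via fail)
i=16 'b': node 11→17
i=17 'a': node 17→11 (via fail)
i=18 'a': node 11→11 (via fail)
i=19 'a': node 11→11 (via fail)
i=20 'a': node 11→11 (via fail)
i=21 'c': node 11→12
i=22 'b': node 12→22  ** P1@[21:22]
i=23 'b': node 22→23  ** P6@[20:23]
i=24 'a': node 23→11 (via fail)
i=25 'c': node 11→12
i=26 'c': node 12→13  ** P3@[24:26],P7@[25:26]
i=27 'c': node 13→8 (via fail)  ** P7@[26:27]
i=28 'b': node 8→6 (via fail)  ** P1@[27:28]
i=29 'c': node 6→14
i=30 'c': node 14→7 (via fail)  ** P7@[29:30]
i=31 'b': node 7→6 (via fail)  ** P1@[30:31]
i=32 'c': node 6→14
i=33 'b': node 14→6 (via fail)  ** P1@[32:33]
i=34 'c': node 6→14
i=35 'b': node 14→6 (via fail)  ** P1@[34:35]
i=36 'a': node 6→11 (via fail)
i=37 'b': node 11→17
i=38 'b': node 17→18
i=39 'c': node 18→5 (via fail)
i=40 'b': node 5→6  ** P1@[39:40]
i=41 'c': node 6→14
i=42 'b': node 14→6 (via fail)  ** P1@[41:42]
i=43 'c': node 6→14
i=44 'c': node 14→7 (via fail)  ** P7@[43:44]
i=45 'b': node 7→6 (via fail)  ** P1@[44:45]
i=46 'c': node 6→14
i=47 'a': node 14→15
i=48 'b': node 15→16  ** P4@[44:48]
i=49 'a': node 16→11 (via fail)
i=50 'c': node 11→12
i=51 'c': node 12→13  ** P3@[49:51],P7@[50:51]
i=52 'c': node 13→8 (via fail)  ** P7@[51:52]
i=53 'c': node 8→9  ** P7@[52:53]
i=54 'a': node 9→10  ** P2@[50:54]
i=55 'c': node 10→12 (via fail)
i=56 'a': node 12→11 (via fail)
i=57 'a': node 11→11 (via fail)
i=58 'b': node 11→17
i=59 'b': node 17→18
i=60 'b': node 18→19
i=61 'c': node 19→20
i=62 'a': node 20→21  ** P5@[57:62]
i=63 'c': node 21→12 (via fail)
i=64 'b': node 12→22  ** P1@[63:64]
i=65 'c': node 22→14 (via fail)
i=66 'b': node 14→6 (via fail)  ** P1@[65:66]
i=67 'a': node 6→11 (via fail)
i=68 'c': node 11→12
i=69 'c': node 12→13  ** P3@[67:69],P7@[68:69]
i=70 'a': node 13→11 (via fail)
i=71 'c': node 11→12
i=72 'b': node 12→22  ** P1@[71:72]
i=73 'b': node 22→23  ** P6@[70:73]
i=74 'c': node 23→5 (via fail)
i=75 'c': node 5→7  ** P7@[74:75]
i=76 'c': node 7→8  ** P7@[75:76]

Matches: [[5,5],[14,5],[22,1],[23,6],[26,3],[26,7],[27,7],[28,1],[30,7],[31,1],[33,1],[35,1],[40,1],[42,1],[44,7],[45,1],[48,4],[51,3],[51,7],[52,7],[53,7],[54,2],[62,5],[64,1],[66,1],[69,3],[69,7],[72,1],[73,6],[75,7],[76,7]]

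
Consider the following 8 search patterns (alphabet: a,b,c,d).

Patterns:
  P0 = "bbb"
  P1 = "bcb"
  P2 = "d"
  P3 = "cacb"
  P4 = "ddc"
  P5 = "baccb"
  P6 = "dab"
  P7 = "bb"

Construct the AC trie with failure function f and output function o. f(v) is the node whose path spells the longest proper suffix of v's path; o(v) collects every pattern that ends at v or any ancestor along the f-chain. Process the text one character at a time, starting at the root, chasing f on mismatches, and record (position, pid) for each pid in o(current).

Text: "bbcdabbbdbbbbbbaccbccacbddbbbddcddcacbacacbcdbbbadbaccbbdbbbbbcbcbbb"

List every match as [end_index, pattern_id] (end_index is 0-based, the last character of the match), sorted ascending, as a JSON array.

Construct AC machine:
Trie nodes:
  n0 'ε': b→1 c→7 d→6
  n1 'b': a→13 b→2 c→4
  n2 'bb': b→3  [P7 ends]
  n3 'bbb': ·  [P0 ends]
  n4 'bc': b→5
  n5 'bcb': ·  [P1 ends]
  n6 'd': a→17 d→11  [P2 ends]
  n7 'c': a→8
  n8 'ca': c→9
  n9 'cac': b→10
  n10 'cacb': ·  [P3 ends]
  n11 'dd': c→12
  n12 'ddc': ·  [P4 ends]
  n13 'ba': c→14
  n14 'bac': c→15
  n15 'bacc': b→16
  n16 'baccb': ·  [P5 ends]
  n17 'da': b→18
  n18 'dab': ·  [P6 ends]

BFS fail/out derivation:
  n1('b'): parent n0 fail=0; on 'b' 0 → fail=0;  out ∅∪∅=∅
  n6('d'): parent n0 fail=0; on 'd' 0 → fail=0;  out {2}∪∅={2}
  n7('c'): parent n0 fail=0; on 'c' 0 → fail=0;  out ∅∪∅=∅
  n2('bb'): parent n1 fail=0; on 'b' 0 → fail=1;  out {7}∪∅={7}
  n4('bc'): parent n1 fail=0; on 'c' 0 → fail=7;  out ∅∪∅=∅
  n8('ca'): parent n7 fail=0; on 'a' 0 → fail=0;  out ∅∪∅=∅
  n11('dd'): parent n6 fail=0; on 'd' 0 → fail=6;  out ∅∪{2}={2}
  n13('ba'): parent n1 fail=0; on 'a' 0 → fail=0;  out ∅∪∅=∅
  n17('da'): parent n6 fail=0; on 'a' 0 → fail=0;  out ∅∪∅=∅
  n3('bbb'): parent n2 fail=1; on 'b' 1 → fail=2;  out {0}∪{7}={0,7}
  n5('bcb'): parent n4 fail=7; on 'b' 7→0 → fail=1;  out {1}∪∅={1}
  n9('cac'): parent n8 fail=0; on 'c' 0 → fail=7;  out ∅∪∅=∅
  n12('ddc'): parent n11 fail=6; on 'c' 6→0 → fail=7;  out {4}∪∅={4}
  n14('bac'): parent n13 fail=0; on 'c' 0 → fail=7;  out ∅∪∅=∅
  n18('dab'): parent n17 fail=0; on 'b' 0 → fail=1;  out {6}∪∅={6}
  n10('cacb'): parent n9 fail=7; on 'b' 7→0 → fail=1;  out {3}∪∅={3}
  n15('bacc'): parent n14 fail=7; on 'c' 7→0 → fail=7;  out ∅∪∅=∅
  n16('baccb'): parent n15 fail=7; on 'b' 7→0 → fail=1;  out {5}∪∅={5}

Text stream:
[0] read 'b'  n0⇒n1
[1] read 'b'  n1⇒n2  ** P7@[0:1]
[2] read 'c'  n2⇒n4 (fail-walked)
[3] read 'd'  n4⇒n6 (fail-walked)  ** P2@[3:3]
[4] read 'a'  n6⇒n17
[5] read 'b'  n17⇒n18  ** P6@[3:5]
[6] read 'b'  n18⇒n2 (fail-walked)  ** P7@[5:6]
[7] read 'b'  n2⇒n3  ** P0@[5:7],P7@[6:7]
[8] read 'd'  n3⇒n6 (fail-walked)  ** P2@[8:8]
[9] read 'b'  n6⇒n1 (fail-walked)
[10] read 'b'  n1⇒n2  ** P7@[9:10]
[11] read 'b'  n2⇒n3  ** P0@[9:11],P7@[10:11]
[12] read 'b'  n3⇒n3 (fail-walked)  ** P0@[10:12],P7@[11:12]
[13] read 'b'  n3⇒n3 (fail-walked)  ** P0@[11:13],P7@[12:13]
[14] read 'b'  n3⇒n3 (fail-walked)  ** P0@[12:14],P7@[13:14]
[15] read 'a'  n3⇒n13 (fail-walked)
[16] read 'c'  n13⇒n14
[17] read 'c'  n14⇒n15
[18] read 'b'  n15⇒n16  ** P5@[14:18]
[19] read 'c'  n16⇒n4 (fail-walked)
[20] read 'c'  n4⇒n7 (fail-walked)
[21] read 'a'  n7⇒n8
[22] read 'c'  n8⇒n9
[23] read 'b'  n9⇒n10  ** P3@[20:23]
[24] read 'd'  n10⇒n6 (fail-walked)  ** P2@[24:24]
[25] read 'd'  n6⇒n11  ** P2@[25:25]
[26] read 'b'  n11⇒n1 (fail-walked)
[27] read 'b'  n1⇒n2  ** P7@[26:27]
[28] read 'b'  n2⇒n3  ** P0@[26:28],P7@[27:28]
[29] read 'd'  n3⇒n6 (fail-walked)  ** P2@[29:29]
[30] read 'd'  n6⇒n11  ** P2@[30:30]
[31] read 'c'  n11⇒n12  ** P4@[29:31]
[32] read 'd'  n12⇒n6 (fail-walked)  ** P2@[32:32]
[33] read 'd'  n6⇒n11  ** P2@[33:33]
[34] read 'c'  n11⇒n12  ** P4@[32:34]
[35] read 'a'  n12⇒n8 (fail-walked)
[36] read 'c'  n8⇒n9
[37] read 'b'  n9⇒n10  ** P3@[34:37]
[38] read 'a'  n10⇒n13 (fail-walked)
[39] read 'c'  n13⇒n14
[40] read 'a'  n14⇒n8 (fail-walked)
[41] read 'c'  n8⇒n9
[42] read 'b'  n9⇒n10  ** P3@[39:42]
[43] read 'c'  n10⇒n4 (fail-walked)
[44] read 'd'  n4⇒n6 (fail-walked)  ** P2@[44:44]
[45] read 'b'  n6⇒n1 (fail-walked)
[46] read 'b'  n1⇒n2  ** P7@[45:46]
[47] read 'b'  n2⇒n3  ** P0@[45:47],P7@[46:47]
[48] read 'a'  n3⇒n13 (fail-walked)
[49] read 'd'  n13⇒n6 (fail-walked)  ** P2@[49:49]
[50] read 'b'  n6⇒n1 (fail-walked)
[51] read 'a'  n1⇒n13
[52] read 'c'  n13⇒n14
[53] read 'c'  n14⇒n15
[54] read 'b'  n15⇒n16  ** P5@[50:54]
[55] read 'b'  n16⇒n2 (fail-walked)  ** P7@[54:55]
[56] read 'd'  n2⇒n6 (fail-walked)  ** P2@[56:56]
[57] read 'b'  n6⇒n1 (fail-walked)
[58] read 'b'  n1⇒n2  ** P7@[57:58]
[59] read 'b'  n2⇒n3  ** P0@[57:59],P7@[58:59]
[60] read 'b'  n3⇒n3 (fail-walked)  ** P0@[58:60],P7@[59:60]
[61] read 'b'  n3⇒n3 (fail-walked)  ** P0@[59:61],P7@[60:61]
[62] read 'c'  n3⇒n4 (fail-walked)
[63] read 'b'  n4⇒n5  ** P1@[61:63]
[64] read 'c'  n5⇒n4 (fail-walked)
[65] read 'b'  n4⇒n5  ** P1@[63:65]
[66] read 'b'  n5⇒n2 (fail-walked)  ** P7@[65:66]
[67] read 'b'  n2⇒n3  ** P0@[65:67],P7@[66:67]

All matches (sorted): [[1,7],[3,2],[5,6],[6,7],[7,0],[7,7],[8,2],[10,7],[11,0],[11,7],[12,0],[12,7],[13,0],[13,7],[14,0],[14,7],[18,5],[23,3],[24,2],[25,2],[27,7],[28,0],[28,7],[29,2],[30,2],[31,4],[32,2],[33,2],[34,4],[37,3],[42,3],[44,2],[46,7],[47,0],[47,7],[49,2],[54,5],[55,7],[56,2],[58,7],[59,0],[59,7],[60,0],[60,7],[61,0],[61,7],[63,1],[65,1],[66,7],[67,0],[67,7]]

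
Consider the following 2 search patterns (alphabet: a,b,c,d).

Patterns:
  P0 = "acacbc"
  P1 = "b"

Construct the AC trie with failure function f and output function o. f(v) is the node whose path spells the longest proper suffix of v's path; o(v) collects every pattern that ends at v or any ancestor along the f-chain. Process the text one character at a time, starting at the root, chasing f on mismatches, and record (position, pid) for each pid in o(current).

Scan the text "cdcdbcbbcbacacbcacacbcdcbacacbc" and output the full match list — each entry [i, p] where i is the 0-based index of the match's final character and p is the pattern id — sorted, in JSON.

Build automaton:
Trie (insert patterns):
  n0 'ε': a→1 b→7
  n1 'a': c→2
  n2 'ac': a→3
  n3 'aca': c→4
  n4 'acac': b→5
  n5 'acacb': c→6
  n6 'acacbc': ·  [P0 ends]
  n7 'b': ·  [P1 ends]

Failure links (BFS by depth):
  fail(1) 'a': from fail(0)=0 chase 'a': 0 ⇒ 0;  out=∅∪out(0)=∅
  fail(7) 'b': from fail(0)=0 chase 'b': 0 ⇒ 0;  out={1}∪out(0)={1}
  fail(2) 'ac': from fail(1)=0 chase 'c': 0 ⇒ 0;  out=∅∪out(0)=∅
  fail(3) 'aca': from fail(2)=0 chase 'a': 0 ⇒ 1;  out=∅∪out(1)=∅
  fail(4) 'acac': from fail(3)=1 chase 'c': 1 ⇒ 2;  out=∅∪out(2)=∅
  fail(5) 'acacb': from fail(4)=2 chase 'b': 2→0 ⇒ 7;  out=∅∪out(7)={1}
  fail(6) 'acacbc': from fail(5)=7 chase 'c': 7→0 ⇒ 0;  out={0}∪out(0)={0}

Text stream:
pos 0 'c': at 0
pos 1 'd': at 0
pos 2 'c': at 0
pos 3 'd': at 0
pos 4 'b': at 7  → match P1@[4:4]
pos 5 'c': at 0 ·f
pos 6 'b': at 7  → match P1@[6:6]
pos 7 'b': at 7 ·f  → match P1@[7:7]
pos 8 'c': at 0 ·f
pos 9 'b': at 7  → match P1@[9:9]
pos 10 'a': at 1 ·f
pos 11 'c': at 2
pos 12 'a': at 3
pos 13 'c': at 4
pos 14 'b': at 5  → match P1@[14:14]
pos 15 'c': at 6  → match P0@[10:15]
pos 16 'a': at 1 ·f
pos 17 'c': at 2
pos 18 'a': at 3
pos 19 'c': at 4
pos 20 'b': at 5  → match P1@[20:20]
pos 21 'c': at 6  → match P0@[16:21]
pos 22 'd': at 0 ·f
pos 23 'c': at 0
pos 24 'b': at 7  → match P1@[24:24]
pos 25 'a': at 1 ·f
pos 26 'c': at 2
pos 27 'a': at 3
pos 28 'c': at 4
pos 29 'b': at 5  → match P1@[29:29]
pos 30 'c': at 6  → match P0@[25:30]

Matches: [[4,1],[6,1],[7,1],[9,1],[14,1],[15,0],[20,1],[21,0],[24,1],[29,1],[30,0]]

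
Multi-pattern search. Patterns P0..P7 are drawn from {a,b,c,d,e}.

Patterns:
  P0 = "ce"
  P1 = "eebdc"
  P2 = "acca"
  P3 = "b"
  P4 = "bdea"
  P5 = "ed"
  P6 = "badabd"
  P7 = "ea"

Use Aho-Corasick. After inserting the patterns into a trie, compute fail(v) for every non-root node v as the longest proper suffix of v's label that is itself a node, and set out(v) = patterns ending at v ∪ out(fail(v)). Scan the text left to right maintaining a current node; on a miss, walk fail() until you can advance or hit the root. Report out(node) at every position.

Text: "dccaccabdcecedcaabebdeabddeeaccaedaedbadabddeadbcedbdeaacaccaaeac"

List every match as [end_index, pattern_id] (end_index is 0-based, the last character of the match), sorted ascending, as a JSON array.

Build:
Trie nodes:
  n0 'ε': a→8 b→12 c→1 e→3
  n1 'c': e→2
  n2 'ce': ·  [P0 ends]
  n3 'e': a→22 d→16 e→4
  n4 'ee': b→5
  n5 'eeb': d→6
  n6 'eebd': c→7
  n7 'eebdc': ·  [P1 ends]
  n8 'a': c→9
  n9 'ac': c→10
  n10 'acc': a→11
  n11 'acca': ·  [P2 ends]
  n12 'b': a→17 d→13  [P3 ends]
  n13 'bd': e→14
  n14 'bde': a→15
  n15 'bdea': ·  [P4 ends]
  n16 'ed': ·  [P5 ends]
  n17 'ba': d→18
  n18 'bad': a→19
  n19 'bada': b→20
  n20 'badab': d→21
  n21 'badabd': ·  [P6 ends]
  n22 'ea': ·  [P7 ends]

BFS fail/out derivation:
  n1('c'): parent n0 fail=0; on 'c' 0 → fail=0;  out ∅∪∅=∅
  n3('e'): parent n0 fail=0; on 'e' 0 → fail=0;  out ∅∪∅=∅
  n8('a'): parent n0 fail=0; on 'a' 0 → fail=0;  out ∅∪∅=∅
  n12('b'): parent n0 fail=0; on 'b' 0 → fail=0;  out {3}∪∅={3}
  n2('ce'): parent n1 fail=0; on 'e' 0 → fail=3;  out {0}∪∅={0}
  n4('ee'): parent n3 fail=0; on 'e' 0 → fail=3;  out ∅∪∅=∅
  n9('ac'): parent n8 fail=0; on 'c' 0 → fail=1;  out ∅∪∅=∅
  n13('bd'): parent n12 fail=0; on 'd' 0 → fail=0;  out ∅∪∅=∅
  n16('ed'): parent n3 fail=0; on 'd' 0 → fail=0;  out {5}∪∅={5}
  n17('ba'): parent n12 fail=0; on 'a' 0 → fail=8;  out ∅∪∅=∅
  n22('ea'): parent n3 fail=0; on 'a' 0 → fail=8;  out {7}∪∅={7}
  n5('eeb'): parent n4 fail=3; on 'b' 3→0 → fail=12;  out ∅∪{3}={3}
  n10('acc'): parent n9 fail=1; on 'c' 1→0 → fail=1;  out ∅∪∅=∅
  n14('bde'): parent n13 fail=0; on 'e' 0 → fail=3;  out ∅∪∅=∅
  n18('bad'): parent n17 fail=8; on 'd' 8→0 → fail=0;  out ∅∪∅=∅
  n6('eebd'): parent n5 fail=12; on 'd' 12 → fail=13;  out ∅∪∅=∅
  n11('acca'): parent n10 fail=1; on 'a' 1→0 → fail=8;  out {2}∪∅={2}
  n15('bdea'): parent n14 fail=3; on 'a' 3 → fail=22;  out {4}∪{7}={4,7}
  n19('bada'): parent n18 fail=0; on 'a' 0 → fail=8;  out ∅∪∅=∅
  n7('eebdc'): parent n6 fail=13; on 'c' 13→0 → fail=1;  out {1}∪∅={1}
  n20('badab'): parent n19 fail=8; on 'b' 8→0 → fail=12;  out ∅∪{3}={3}
  n21('badabd'): parent n20 fail=12; on 'd' 12 → fail=13;  out {6}∪∅={6}

Scan:
i=0 'd': node 0→0
i=1 'c': node 0→1
i=2 'c': node 1→1 (fail-walked)
i=3 'a': node 1→8 (fail-walked)
i=4 'c': node 8→9
i=5 'c': node 9→10
i=6 'a': node 10→11  → match P2@[3:6]
i=7 'b': node 11→12 (fail-walked)  → match P3@[7:7]
i=8 'd': node 12→13
i=9 'c': node 13→1 (fail-walked)
i=10 'e': node 1→2  → match P0@[9:10]
i=11 'c': node 2→1 (fail-walked)
i=12 'e': node 1→2  → match P0@[11:12]
i=13 'd': node 2→16 (fail-walked)  → match P5@[12:13]
i=14 'c': node 16→1 (fail-walked)
i=15 'a': node 1→8 (fail-walked)
i=16 'a': node 8→8 (fail-walked)
i=17 'b': node 8→12 (fail-walked)  → match P3@[17:17]
i=18 'e': node 12→3 (fail-walked)
i=19 'b': node 3→12 (fail-walked)  → match P3@[19:19]
i=20 'd': node 12→13
i=21 'e': node 13→14
i=22 'a': node 14→15  → match P4@[19:22],P7@[21:22]
i=23 'b': node 15→12 (fail-walked)  → match P3@[23:23]
i=24 'd': node 12→13
i=25 'd': node 13→0 (fail-walked)
i=26 'e': node 0→3
i=27 'e': node 3→4
i=28 'a': node 4→22 (fail-walked)  → match P7@[27:28]
i=29 'c': node 22→9 (fail-walked)
i=30 'c': node 9→10
i=31 'a': node 10→11  → match P2@[28:31]
i=32 'e': node 11→3 (fail-walked)
i=33 'd': node 3→16  → match P5@[32:33]
i=34 'a': node 16→8 (fail-walked)
i=35 'e': node 8→3 (fail-walked)
i=36 'd': node 3→16  → match P5@[35:36]
i=37 'b': node 16→12 (fail-walked)  → match P3@[37:37]
i=38 'a': node 12→17
i=39 'd': node 17→18
i=40 'a': node 18→19
i=41 'b': node 19→20  → match P3@[41:41]
i=42 'd': node 20→21  → match P6@[37:42]
i=43 'd': node 21→0 (fail-walked)
i=44 'e': node 0→3
i=45 'a': node 3→22  → match P7@[44:45]
i=46 'd': node 22→0 (fail-walked)
i=47 'b': node 0→12  → match P3@[47:47]
i=48 'c': node 12→1 (fail-walked)
i=49 'e': node 1→2  → match P0@[48:49]
i=50 'd': node 2→16 (fail-walked)  → match P5@[49:50]
i=51 'b': node 16→12 (fail-walked)  → match P3@[51:51]
i=52 'd': node 12→13
i=53 'e': node 13→14
i=54 'a': node 14→15  → match P4@[51:54],P7@[53:54]
i=55 'a': node 15→8 (fail-walked)
i=56 'c': node 8→9
i=57 'a': node 9→8 (fail-walked)
i=58 'c': node 8→9
i=59 'c': node 9→10
i=60 'a': node 10→11  → match P2@[57:60]
i=61 'a': node 11→8 (fail-walked)
i=62 'e': node 8→3 (fail-walked)
i=63 'a': node 3→22  → match P7@[62:63]
i=64 'c': node 22→9 (fail-walked)

Matches: [[6,2],[7,3],[10,0],[12,0],[13,5],[17,3],[19,3],[22,4],[22,7],[23,3],[28,7],[31,2],[33,5],[36,5],[37,3],[41,3],[42,6],[45,7],[47,3],[49,0],[50,5],[51,3],[54,4],[54,7],[60,2],[63,7]]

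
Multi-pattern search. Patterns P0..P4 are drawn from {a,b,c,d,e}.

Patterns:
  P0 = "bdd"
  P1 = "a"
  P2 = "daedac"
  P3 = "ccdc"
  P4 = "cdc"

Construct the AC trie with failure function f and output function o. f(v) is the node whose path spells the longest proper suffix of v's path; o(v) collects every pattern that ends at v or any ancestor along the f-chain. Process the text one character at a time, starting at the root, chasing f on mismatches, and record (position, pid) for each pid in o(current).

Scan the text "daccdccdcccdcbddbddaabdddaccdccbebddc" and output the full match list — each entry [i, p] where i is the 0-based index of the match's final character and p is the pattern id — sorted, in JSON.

Build automaton:
Trie nodes:
  n0 'ε': a→4 b→1 c→11 d→5
  n1 'b': d→2
  n2 'bd': d→3
  n3 'bdd': ·  ←P0
  n4 'a': ·  ←P1
  n5 'd': a→6
  n6 'da': e→7
  n7 'dae': d→8
  n8 'daed': a→9
  n9 'daeda': c→10
  n10 'daedac': ·  ←P2
  n11 'c': c→12 d→15
  n12 'cc': d→13
  n13 'ccd': c→14
  n14 'ccdc': ·  ←P3
  n15 'cd': c→16
  n16 'cdc': ·  ←P4

Failure links (BFS by depth):
  n1('b'): parent n0 fail=0; on 'b' 0 → fail=0;  out ∅∪∅=∅
  n4('a'): parent n0 fail=0; on 'a' 0 → fail=0;  out {1}∪∅={1}
  n5('d'): parent n0 fail=0; on 'd' 0 → fail=0;  out ∅∪∅=∅
  n11('c'): parent n0 fail=0; on 'c' 0 → fail=0;  out ∅∪∅=∅
  n2('bd'): parent n1 fail=0; on 'd' 0 → fail=5;  out ∅∪∅=∅
  n6('da'): parent n5 fail=0; on 'a' 0 → fail=4;  out ∅∪{1}={1}
  n12('cc'): parent n11 fail=0; on 'c' 0 → fail=11;  out ∅∪∅=∅
  n15('cd'): parent n11 fail=0; on 'd' 0 → fail=5;  out ∅∪∅=∅
  n3('bdd'): parent n2 fail=5; on 'd' 5→0 → fail=5;  out {0}∪∅={0}
  n7('dae'): parent n6 fail=4; on 'e' 4→0 → fail=0;  out ∅∪∅=∅
  n13('ccd'): parent n12 fail=11; on 'd' 11 → fail=15;  out ∅∪∅=∅
  n16('cdc'): parent n15 fail=5; on 'c' 5→0 → fail=11;  out {4}∪∅={4}
  n8('daed'): parent n7 fail=0; on 'd' 0 → fail=5;  out ∅∪∅=∅
  n14('ccdc'): parent n13 fail=15; on 'c' 15 → fail=16;  out {3}∪{4}={3,4}
  n9('daeda'): parent n8 fail=5; on 'a' 5 → fail=6;  out ∅∪{1}={1}
  n10('daedac'): parent n9 fail=6; on 'c' 6→4→0 → fail=11;  out {2}∪∅={2}

Scan:
pos 0 'd': at 5
pos 1 'a': at 6  emit P1@[1:1]
pos 2 'c': at 11 (via fail)
pos 3 'c': at 12
pos 4 'd': at 13
pos 5 'c': at 14  emit P3@[2:5],P4@[3:5]
pos 6 'c': at 12 (via fail)
pos 7 'd': at 13
pos 8 'c': at 14  emit P3@[5:8],P4@[6:8]
pos 9 'c': at 12 (via fail)
pos 10 'c': at 12 (via fail)
pos 11 'd': at 13
pos 12 'c': at 14  emit P3@[9:12],P4@[10:12]
pos 13 'b': at 1 (via fail)
pos 14 'd': at 2
pos 15 'd': at 3  emit P0@[13:15]
pos 16 'b': at 1 (via fail)
pos 17 'd': at 2
pos 18 'd': at 3  emit P0@[16:18]
pos 19 'a': at 6 (via fail)  emit P1@[19:19]
pos 20 'a': at 4 (via fail)  emit P1@[20:20]
pos 21 'b': at 1 (via fail)
pos 22 'd': at 2
pos 23 'd': at 3  emit P0@[21:23]
pos 24 'd': at 5 (via fail)
pos 25 'a': at 6  emit P1@[25:25]
pos 26 'c': at 11 (via fail)
pos 27 'c': at 12
pos 28 'd': at 13
pos 29 'c': at 14  emit P3@[26:29],P4@[27:29]
pos 30 'c': at 12 (via fail)
pos 31 'b': at 1 (via fail)
pos 32 'e': at 0 (via fail)
pos 33 'b': at 1
pos 34 'd': at 2
pos 35 'd': at 3  emit P0@[33:35]
pos 36 'c': at 11 (via fail)

Result: [[1,1],[5,3],[5,4],[8,3],[8,4],[12,3],[12,4],[15,0],[18,0],[19,1],[20,1],[23,0],[25,1],[29,3],[29,4],[35,0]]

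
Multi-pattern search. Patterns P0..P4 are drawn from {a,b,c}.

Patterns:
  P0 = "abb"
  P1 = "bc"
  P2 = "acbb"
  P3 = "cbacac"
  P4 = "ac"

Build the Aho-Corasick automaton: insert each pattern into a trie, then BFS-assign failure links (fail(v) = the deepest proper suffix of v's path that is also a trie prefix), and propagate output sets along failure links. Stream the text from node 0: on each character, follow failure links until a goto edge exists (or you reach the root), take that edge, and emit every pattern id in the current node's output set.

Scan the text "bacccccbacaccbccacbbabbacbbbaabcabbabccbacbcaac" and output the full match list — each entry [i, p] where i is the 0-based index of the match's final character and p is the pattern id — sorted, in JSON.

Construct AC machine:
Trie nodes:
  0='ε' goto a→1 b→4 c→9
  1='a' goto b→2 c→6
  2='ab' goto b→3
  3='abb' goto ·  [P0 ends]
  4='b' goto c→5
  5='bc' goto ·  [P1 ends]
  6='ac' goto b→7  [P4 ends]
  7='acb' goto b→8
  8='acbb' goto ·  [P2 ends]
  9='c' goto b→10
  10='cb' goto a→11
  11='cba' goto c→12
  12='cbac' goto a→13
  13='cbaca' goto c→14
  14='cbacac' goto ·  [P3 ends]

Failure links (BFS by depth):
  n1('a'): parent n0 fail=0; on 'a' 0 → fail=0;  out ∅∪∅=∅
  n4('b'): parent n0 fail=0; on 'b' 0 → fail=0;  out ∅∪∅=∅
  n9('c'): parent n0 fail=0; on 'c' 0 → fail=0;  out ∅∪∅=∅
  n2('ab'): parent n1 fail=0; on 'b' 0 → fail=4;  out ∅∪∅=∅
  n5('bc'): parent n4 fail=0; on 'c' 0 → fail=9;  out {1}∪∅={1}
  n6('ac'): parent n1 fail=0; on 'c' 0 → fail=9;  out {4}∪∅={4}
  n10('cb'): parent n9 fail=0; on 'b' 0 → fail=4;  out ∅∪∅=∅
  n3('abb'): parent n2 fail=4; on 'b' 4→0 → fail=4;  out {0}∪∅={0}
  n7('acb'): parent n6 fail=9; on 'b' 9 → fail=10;  out ∅∪∅=∅
  n11('cba'): parent n10 fail=4; on 'a' 4→0 → fail=1;  out ∅∪∅=∅
  n8('acbb'): parent n7 fail=10; on 'b' 10→4→0 → fail=4;  out {2}∪∅={2}
  n12('cbac'): parent n11 fail=1; on 'c' 1 → fail=6;  out ∅∪{4}={4}
  n13('cbaca'): parent n12 fail=6; on 'a' 6→9→0 → fail=1;  out ∅∪∅=∅
  n14('cbacac'): parent n13 fail=1; on 'c' 1 → fail=6;  out {3}∪{4}={3,4}

Text stream:
pos 0 'b': at 4
pos 1 'a': at 1 (fail-walked)
pos 2 'c': at 6  emit P4@[1:2]
pos 3 'c': at 9 (fail-walked)
pos 4 'c': at 9 (fail-walked)
pos 5 'c': at 9 (fail-walked)
pos 6 'c': at 9 (fail-walked)
pos 7 'b': at 10
pos 8 'a': at 11
pos 9 'c': at 12  emit P4@[8:9]
pos 10 'a': at 13
pos 11 'c': at 14  emit P3@[6:11],P4@[10:11]
pos 12 'c': at 9 (fail-walked)
pos 13 'b': at 10
pos 14 'c': at 5 (fail-walked)  emit P1@[13:14]
pos 15 'c': at 9 (fail-walked)
pos 16 'a': at 1 (fail-walked)
pos 17 'c': at 6  emit P4@[16:17]
pos 18 'b': at 7
pos 19 'b': at 8  emit P2@[16:19]
pos 20 'a': at 1 (fail-walked)
pos 21 'b': at 2
pos 22 'b': at 3  emit P0@[20:22]
pos 23 'a': at 1 (fail-walked)
pos 24 'c': at 6  emit P4@[23:24]
pos 25 'b': at 7
pos 26 'b': at 8  emit P2@[23:26]
pos 27 'b': at 4 (fail-walked)
pos 28 'a': at 1 (fail-walked)
pos 29 'a': at 1 (fail-walked)
pos 30 'b': at 2
pos 31 'c': at 5 (fail-walked)  emit P1@[30:31]
pos 32 'a': at 1 (fail-walked)
pos 33 'b': at 2
pos 34 'b': at 3  emit P0@[32:34]
pos 35 'a': at 1 (fail-walked)
pos 36 'b': at 2
pos 37 'c': at 5 (fail-walked)  emit P1@[36:37]
pos 38 'c': at 9 (fail-walked)
pos 39 'b': at 10
pos 40 'a': at 11
pos 41 'c': at 12  emit P4@[40:41]
pos 42 'b': at 7 (fail-walked)
pos 43 'c': at 5 (fail-walked)  emit P1@[42:43]
pos 44 'a': at 1 (fail-walked)
pos 45 'a': at 1 (fail-walked)
pos 46 'c': at 6  emit P4@[45:46]

Result: [[2,4],[9,4],[11,3],[11,4],[14,1],[17,4],[19,2],[22,0],[24,4],[26,2],[31,1],[34,0],[37,1],[41,4],[43,1],[46,4]]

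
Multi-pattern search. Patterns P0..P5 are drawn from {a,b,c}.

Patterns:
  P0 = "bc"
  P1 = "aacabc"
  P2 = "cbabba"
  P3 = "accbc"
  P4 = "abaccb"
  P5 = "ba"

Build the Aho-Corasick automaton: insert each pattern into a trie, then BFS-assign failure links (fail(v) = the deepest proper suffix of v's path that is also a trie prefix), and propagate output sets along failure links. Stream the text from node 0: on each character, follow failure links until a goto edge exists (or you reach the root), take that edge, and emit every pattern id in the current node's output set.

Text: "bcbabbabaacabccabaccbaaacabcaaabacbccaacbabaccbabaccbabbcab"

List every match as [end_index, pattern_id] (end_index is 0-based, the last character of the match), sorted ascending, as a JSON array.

Construct AC machine:
Trie nodes:
  n0 'ε': a→3 b→1 c→9
  n1 'b': a→24 c→2
  n2 'bc': ·  ←P0
  n3 'a': a→4 b→19 c→15
  n4 'aa': c→5
  n5 'aac': a→6
  n6 'aaca': b→7
  n7 'aacab': c→8
  n8 'aacabc': ·  ←P1
  n9 'c': b→10
  n10 'cb': a→11
  n11 'cba': b→12
  n12 'cbab': b→13
  n13 'cbabb': a→14
  n14 'cbabba': ·  ←P2
  n15 'ac': c→16
  n16 'acc': b→17
  n17 'accb': c→18
  n18 'accbc': ·  ←P3
  n19 'ab': a→20
  n20 'aba': c→21
  n21 'abac': c→22
  n22 'abacc': b→23
  n23 'abaccb': ·  ←P4
  n24 'ba': ·  ←P5

Failure links (BFS by depth):
  fail(1) 'b': from fail(0)=0 chase 'b': 0 ⇒ 0;  out=∅∪out(0)=∅
  fail(3) 'a': from fail(0)=0 chase 'a': 0 ⇒ 0;  out=∅∪out(0)=∅
  fail(9) 'c': from fail(0)=0 chase 'c': 0 ⇒ 0;  out=∅∪out(0)=∅
  fail(2) 'bc': from fail(1)=0 chase 'c': 0 ⇒ 9;  out={0}∪out(9)={0}
  fail(4) 'aa': from fail(3)=0 chase 'a': 0 ⇒ 3;  out=∅∪out(3)=∅
  fail(10) 'cb': from fail(9)=0 chase 'b': 0 ⇒ 1;  out=∅∪out(1)=∅
  fail(15) 'ac': from fail(3)=0 chase 'c': 0 ⇒ 9;  out=∅∪out(9)=∅
  fail(19) 'ab': from fail(3)=0 chase 'b': 0 ⇒ 1;  out=∅∪out(1)=∅
  fail(24) 'ba': from fail(1)=0 chase 'a': 0 ⇒ 3;  out={5}∪out(3)={5}
  fail(5) 'aac': from fail(4)=3 chase 'c': 3 ⇒ 15;  out=∅∪out(15)=∅
  fail(11) 'cba': from fail(10)=1 chase 'a': 1 ⇒ 24;  out=∅∪out(24)={5}
  fail(16) 'acc': from fail(15)=9 chase 'c': 9→0 ⇒ 9;  out=∅∪out(9)=∅
  fail(20) 'aba': from fail(19)=1 chase 'a': 1 ⇒ 24;  out=∅∪out(24)={5}
  fail(6) 'aaca': from fail(5)=15 chase 'a': 15→9→0 ⇒ 3;  out=∅∪out(3)=∅
  fail(12) 'cbab': from fail(11)=24 chase 'b': 24→3 ⇒ 19;  out=∅∪out(19)=∅
  fail(17) 'accb': from fail(16)=9 chase 'b': 9 ⇒ 10;  out=∅∪out(10)=∅
  fail(21) 'abac': from fail(20)=24 chase 'c': 24→3 ⇒ 15;  out=∅∪out(15)=∅
  fail(7) 'aacab': from fail(6)=3 chase 'b': 3 ⇒ 19;  out=∅∪out(19)=∅
  fail(13) 'cbabb': from fail(12)=19 chase 'b': 19→1→0 ⇒ 1;  out=∅∪out(1)=∅
  fail(18) 'accbc': from fail(17)=10 chase 'c': 10→1 ⇒ 2;  out={3}∪out(2)={0,3}
  fail(22) 'abacc': from fail(21)=15 chase 'c': 15 ⇒ 16;  out=∅∪out(16)=∅
  fail(8) 'aacabc': from fail(7)=19 chase 'c': 19→1 ⇒ 2;  out={1}∪out(2)={0,1}
  fail(14) 'cbabba': from fail(13)=1 chase 'a': 1 ⇒ 24;  out={2}∪out(24)={2,5}
  fail(23) 'abaccb': from fail(22)=16 chase 'b': 16 ⇒ 17;  out={4}∪out(17)={4}

Scan:
i=0 'b': node 0→1
i=1 'c': node 1→2  ** P0@[0:1]
i=2 'b': node 2→10 (via fail)
i=3 'a': node 10→11  ** P5@[2:3]
i=4 'b': node 11→12
i=5 'b': node 12→13
i=6 'a': node 13→14  ** P2@[1:6],P5@[5:6]
i=7 'b': node 14→19 (via fail)
i=8 'a': node 19→20  ** P5@[7:8]
i=9 'a': node 20→4 (via fail)
i=10 'c': node 4→5
i=11 'a': node 5→6
i=12 'b': node 6→7
i=13 'c': node 7→8  ** P0@[12:13],P1@[8:13]
i=14 'c': node 8→9 (via fail)
i=15 'a': node 9→3 (via fail)
i=16 'b': node 3→19
i=17 'a': node 19→20  ** P5@[16:17]
i=18 'c': node 20→21
i=19 'c': node 21→22
i=20 'b': node 22→23  ** P4@[15:20]
i=21 'a': node 23→11 (via fail)  ** P5@[20:21]
i=22 'a': node 11→4 (via fail)
i=23 'a': node 4→4 (via fail)
i=24 'c': node 4→5
i=25 'a': node 5→6
i=26 'b': node 6→7
i=27 'c': node 7→8  ** P0@[26:27],P1@[22:27]
i=28 'a': node 8→3 (via fail)
i=29 'a': node 3→4
i=30 'a': node 4→4 (via fail)
i=31 'b': node 4→19 (via fail)
i=32 'a': node 19→20  ** P5@[31:32]
i=33 'c': node 20→21
i=34 'b': node 21→10 (via fail)
i=35 'c': node 10→2 (via fail)  ** P0@[34:35]
i=36 'c': node 2→9 (via fail)
i=37 'a': node 9→3 (via fail)
i=38 'a': node 3→4
i=39 'c': node 4→5
i=40 'b': node 5→10 (via fail)
i=41 'a': node 10→11  ** P5@[40:41]
i=42 'b': node 11→12
i=43 'a': node 12→20 (via fail)  ** P5@[42:43]
i=44 'c': node 20→21
i=45 'c': node 21→22
i=46 'b': node 22→23  ** P4@[41:46]
i=47 'a': node 23→11 (via fail)  ** P5@[46:47]
i=48 'b': node 11→12
i=49 'a': node 12→20 (via fail)  ** P5@[48:49]
i=50 'c': node 20→21
i=51 'c': node 21→22
i=52 'b': node 22→23  ** P4@[47:52]
i=53 'a': node 23→11 (via fail)  ** P5@[52:53]
i=54 'b': node 11→12
i=55 'b': node 12→13
i=56 'c': node 13→2 (via fail)  ** P0@[55:56]
i=57 'a': node 2→3 (via fail)
i=58 'b': node 3→19

Result: [[1,0],[3,5],[6,2],[6,5],[8,5],[13,0],[13,1],[17,5],[20,4],[21,5],[27,0],[27,1],[32,5],[35,0],[41,5],[43,5],[46,4],[47,5],[49,5],[52,4],[53,5],[56,0]]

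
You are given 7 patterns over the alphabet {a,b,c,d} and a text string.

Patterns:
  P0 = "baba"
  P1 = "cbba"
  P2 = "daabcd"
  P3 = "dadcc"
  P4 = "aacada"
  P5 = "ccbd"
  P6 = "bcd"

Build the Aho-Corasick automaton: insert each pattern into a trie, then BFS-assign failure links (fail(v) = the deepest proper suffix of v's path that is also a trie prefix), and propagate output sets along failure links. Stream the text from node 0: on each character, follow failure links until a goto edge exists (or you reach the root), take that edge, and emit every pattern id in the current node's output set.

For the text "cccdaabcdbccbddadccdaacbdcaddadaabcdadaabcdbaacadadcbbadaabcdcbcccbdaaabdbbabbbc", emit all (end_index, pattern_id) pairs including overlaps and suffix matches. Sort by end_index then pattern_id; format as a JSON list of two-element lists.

Build:
Trie nodes:
  n0 'ε': a→18 b→1 c→5 d→9
  n1 'b': a→2 c→27
  n2 'ba': b→3
  n3 'bab': a→4
  n4 'baba': ·  ←P0
  n5 'c': b→6 c→24
  n6 'cb': b→7
  n7 'cbb': a→8
  n8 'cbba': ·  ←P1
  n9 'd': a→10
  n10 'da': a→11 d→15
  n11 'daa': b→12
  n12 'daab': c→13
  n13 'daabc': d→14
  n14 'daabcd': ·  ←P2
  n15 'dad': c→16
  n16 'dadc': c→17
  n17 'dadcc': ·  ←P3
  n18 'a': a→19
  n19 'aa': c→20
  n20 'aac': a→21
  n21 'aaca': d→22
  n22 'aacad': a→23
  n23 'aacada': ·  ←P4
  n24 'cc': b→25
  n25 'ccb': d→26
  n26 'ccbd': ·  ←P5
  n27 'bc': d→28
  n28 'bcd': ·  ←P6

Failure links (BFS by depth):
  n1('b'): parent n0 fail=0; on 'b' 0 → fail=0;  out ∅∪∅=∅
  n5('c'): parent n0 fail=0; on 'c' 0 → fail=0;  out ∅∪∅=∅
  n9('d'): parent n0 fail=0; on 'd' 0 → fail=0;  out ∅∪∅=∅
  n18('a'): parent n0 fail=0; on 'a' 0 → fail=0;  out ∅∪∅=∅
  n2('ba'): parent n1 fail=0; on 'a' 0 → fail=18;  out ∅∪∅=∅
  n6('cb'): parent n5 fail=0; on 'b' 0 → fail=1;  out ∅∪∅=∅
  n10('da'): parent n9 fail=0; on 'a' 0 → fail=18;  out ∅∪∅=∅
  n19('aa'): parent n18 fail=0; on 'a' 0 → fail=18;  out ∅∪∅=∅
  n24('cc'): parent n5 fail=0; on 'c' 0 → fail=5;  out ∅∪∅=∅
  n27('bc'): parent n1 fail=0; on 'c' 0 → fail=5;  out ∅∪∅=∅
  n3('bab'): parent n2 fail=18; on 'b' 18→0 → fail=1;  out ∅∪∅=∅
  n7('cbb'): parent n6 fail=1; on 'b' 1→0 → fail=1;  out ∅∪∅=∅
  n11('daa'): parent n10 fail=18; on 'a' 18 → fail=19;  out ∅∪∅=∅
  n15('dad'): parent n10 fail=18; on 'd' 18→0 → fail=9;  out ∅∪∅=∅
  n20('aac'): parent n19 fail=18; on 'c' 18→0 → fail=5;  out ∅∪∅=∅
  n25('ccb'): parent n24 fail=5; on 'b' 5 → fail=6;  out ∅∪∅=∅
  n28('bcd'): parent n27 fail=5; on 'd' 5→0 → fail=9;  out {6}∪∅={6}
  n4('baba'): parent n3 fail=1; on 'a' 1 → fail=2;  out {0}∪∅={0}
  n8('cbba'): parent n7 fail=1; on 'a' 1 → fail=2;  out {1}∪∅={1}
  n12('daab'): parent n11 fail=19; on 'b' 19→18→0 → fail=1;  out ∅∪∅=∅
  n16('dadc'): parent n15 fail=9; on 'c' 9→0 → fail=5;  out ∅∪∅=∅
  n21('aaca'): parent n20 fail=5; on 'a' 5→0 → fail=18;  out ∅∪∅=∅
  n26('ccbd'): parent n25 fail=6; on 'd' 6→1→0 → fail=9;  out {5}∪∅={5}
  n13('daabc'): parent n12 fail=1; on 'c' 1 → fail=27;  out ∅∪∅=∅
  n17('dadcc'): parent n16 fail=5; on 'c' 5 → fail=24;  out {3}∪∅={3}
  n22('aacad'): parent n21 fail=18; on 'd' 18→0 → fail=9;  out ∅∪∅=∅
  n14('daabcd'): parent n13 fail=27; on 'd' 27 → fail=28;  out {2}∪{6}={2,6}
  n23('aacada'): parent n22 fail=9; on 'a' 9 → fail=10;  out {4}∪∅={4}

Run:
pos 0 'c': at 5
pos 1 'c': at 24
pos 2 'c': at 24 ·f
pos 3 'd': at 9 ·f
pos 4 'a': at 10
pos 5 'a': at 11
pos 6 'b': at 12
pos 7 'c': at 13
pos 8 'd': at 14  ** P2@[3:8],P6@[6:8]
pos 9 'b': at 1 ·f
pos 10 'c': at 27
pos 11 'c': at 24 ·f
pos 12 'b': at 25
pos 13 'd': at 26  ** P5@[10:13]
pos 14 'd': at 9 ·f
pos 15 'a': at 10
pos 16 'd': at 15
pos 17 'c': at 16
pos 18 'c': at 17  ** P3@[14:18]
pos 19 'd': at 9 ·f
pos 20 'a': at 10
pos 21 'a': at 11
pos 22 'c': at 20 ·f
pos 23 'b': at 6 ·f
pos 24 'd': at 9 ·f
pos 25 'c': at 5 ·f
pos 26 'a': at 18 ·f
pos 27 'd': at 9 ·f
pos 28 'd': at 9 ·f
pos 29 'a': at 10
pos 30 'd': at 15
pos 31 'a': at 10 ·f
pos 32 'a': at 11
pos 33 'b': at 12
pos 34 'c': at 13
pos 35 'd': at 14  ** P2@[30:35],P6@[33:35]
pos 36 'a': at 10 ·f
pos 37 'd': at 15
pos 38 'a': at 10 ·f
pos 39 'a': at 11
pos 40 'b': at 12
pos 41 'c': at 13
pos 42 'd': at 14  ** P2@[37:42],P6@[40:42]
pos 43 'b': at 1 ·f
pos 44 'a': at 2
pos 45 'a': at 19 ·f
pos 46 'c': at 20
pos 47 'a': at 21
pos 48 'd': at 22
pos 49 'a': at 23  ** P4@[44:49]
pos 50 'd': at 15 ·f
pos 51 'c': at 16
pos 52 'b': at 6 ·f
pos 53 'b': at 7
pos 54 'a': at 8  ** P1@[51:54]
pos 55 'd': at 9 ·f
pos 56 'a': at 10
pos 57 'a': at 11
pos 58 'b': at 12
pos 59 'c': at 13
pos 60 'd': at 14  ** P2@[55:60],P6@[58:60]
pos 61 'c': at 5 ·f
pos 62 'b': at 6
pos 63 'c': at 27 ·f
pos 64 'c': at 24 ·f
pos 65 'c': at 24 ·f
pos 66 'b': at 25
pos 67 'd': at 26  ** P5@[64:67]
pos 68 'a': at 10 ·f
pos 69 'a': at 11
pos 70 'a': at 19 ·f
pos 71 'b': at 1 ·f
pos 72 'd': at 9 ·f
pos 73 'b': at 1 ·f
pos 74 'b': at 1 ·f
pos 75 'a': at 2
pos 76 'b': at 3
pos 77 'b': at 1 ·f
pos 78 'b': at 1 ·f
pos 79 'c': at 27

Result: [[8,2],[8,6],[13,5],[18,3],[35,2],[35,6],[42,2],[42,6],[49,4],[54,1],[60,2],[60,6],[67,5]]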